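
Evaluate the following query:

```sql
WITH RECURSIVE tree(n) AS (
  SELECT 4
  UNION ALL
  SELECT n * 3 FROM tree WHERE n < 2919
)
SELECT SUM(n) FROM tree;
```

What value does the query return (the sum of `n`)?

13120

Base: n=4.
Iteration 1: 4 < 2919 holds -> n = 4 * 3 = 12.
Iteration 2: 12 < 2919 holds -> n = 12 * 3 = 36.
Iteration 3: 36 < 2919 holds -> n = 36 * 3 = 108.
Iteration 4: 108 < 2919 holds -> n = 108 * 3 = 324.
Iteration 5: 324 < 2919 holds -> n = 324 * 3 = 972.
Iteration 6: 972 < 2919 holds -> n = 972 * 3 = 2916.
Iteration 7: 2916 < 2919 holds -> n = 2916 * 3 = 8748.
Iteration 8: 8748 < 2919 fails; recursion stops.
SUM(n) = 4 + 12 + 36 + 108 + 324 + 972 + 2916 + 8748 = 13120.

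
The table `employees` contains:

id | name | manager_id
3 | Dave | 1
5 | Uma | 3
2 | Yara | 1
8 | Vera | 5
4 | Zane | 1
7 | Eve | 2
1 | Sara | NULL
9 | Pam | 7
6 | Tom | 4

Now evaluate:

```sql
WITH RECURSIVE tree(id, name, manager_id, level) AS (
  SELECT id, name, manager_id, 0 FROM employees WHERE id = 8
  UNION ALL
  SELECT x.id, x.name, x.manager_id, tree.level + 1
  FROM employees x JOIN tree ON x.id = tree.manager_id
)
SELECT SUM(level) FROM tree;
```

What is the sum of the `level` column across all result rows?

Base: id=8 (Vera), manager_id=5, level 0.
Iteration 1: join on id=5 -> Uma (id 5, manager_id=3, level 1).
Iteration 2: join on id=3 -> Dave (id 3, manager_id=1, level 2).
Iteration 3: join on id=1 -> Sara (id 1, manager_id=NULL, level 3).
Iteration 4: manager_id is NULL; no match; recursion stops.
SUM(level) = 0 + 1 + 2 + 3 = 6.

6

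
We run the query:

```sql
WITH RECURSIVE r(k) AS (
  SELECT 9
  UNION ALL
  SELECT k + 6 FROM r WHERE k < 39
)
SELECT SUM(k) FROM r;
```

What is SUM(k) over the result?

144

Base: k=9.
Iteration 1: 9 < 39 holds -> k = 9 + 6 = 15.
Iteration 2: 15 < 39 holds -> k = 15 + 6 = 21.
Iteration 3: 21 < 39 holds -> k = 21 + 6 = 27.
Iteration 4: 27 < 39 holds -> k = 27 + 6 = 33.
Iteration 5: 33 < 39 holds -> k = 33 + 6 = 39.
Iteration 6: 39 < 39 fails; recursion stops.
SUM(k) = 9 + 15 + 21 + 27 + 33 + 39 = 144.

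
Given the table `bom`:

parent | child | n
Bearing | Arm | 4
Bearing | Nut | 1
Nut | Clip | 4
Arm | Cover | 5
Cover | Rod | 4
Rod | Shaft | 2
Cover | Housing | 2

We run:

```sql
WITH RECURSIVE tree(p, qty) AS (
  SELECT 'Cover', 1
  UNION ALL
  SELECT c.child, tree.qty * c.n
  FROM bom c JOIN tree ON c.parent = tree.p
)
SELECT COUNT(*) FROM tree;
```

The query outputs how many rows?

4

Base: (Cover, qty=1).
Iteration 1: components of {Cover} -> Housing = 1*2 = 2, Rod = 1*4 = 4.
Iteration 2: components of {Housing,Rod} -> Shaft = 4*2 = 8.
Iteration 3: no further components; recursion stops.
Total rows emitted: 4.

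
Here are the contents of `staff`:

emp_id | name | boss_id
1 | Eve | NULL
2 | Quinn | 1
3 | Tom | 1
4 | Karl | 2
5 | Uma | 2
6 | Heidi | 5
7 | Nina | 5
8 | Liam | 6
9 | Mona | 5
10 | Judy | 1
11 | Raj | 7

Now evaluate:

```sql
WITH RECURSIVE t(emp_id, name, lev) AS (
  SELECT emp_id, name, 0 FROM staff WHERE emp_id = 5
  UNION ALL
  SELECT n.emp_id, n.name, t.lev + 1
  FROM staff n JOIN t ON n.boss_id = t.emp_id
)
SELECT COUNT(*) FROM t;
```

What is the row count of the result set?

6

Base: emp_id=5 (Uma) at lev 0.
Iteration 1: rows with boss_id in {5} -> Heidi (id 6, lev 1), Nina (id 7, lev 1), Mona (id 9, lev 1).
Iteration 2: rows with boss_id in {6,7,9} -> Liam (id 8, lev 2), Raj (id 11, lev 2).
Iteration 3: no rows with boss_id in {8,11}; recursion stops.
Total rows emitted: 6.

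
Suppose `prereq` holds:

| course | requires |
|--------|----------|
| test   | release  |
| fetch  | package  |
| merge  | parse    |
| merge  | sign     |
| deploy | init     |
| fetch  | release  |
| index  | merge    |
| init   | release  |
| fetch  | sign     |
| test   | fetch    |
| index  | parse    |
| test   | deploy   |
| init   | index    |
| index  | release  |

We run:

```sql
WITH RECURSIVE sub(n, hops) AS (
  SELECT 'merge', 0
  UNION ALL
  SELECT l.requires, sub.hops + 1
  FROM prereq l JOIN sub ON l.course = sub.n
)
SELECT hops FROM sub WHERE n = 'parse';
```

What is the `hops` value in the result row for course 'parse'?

1

Base: (merge, hops=0).
Iteration 1: edges from {merge} -> (parse, hops=1), (sign, hops=1).
Iteration 2: no outgoing edges from {parse,sign}; recursion stops.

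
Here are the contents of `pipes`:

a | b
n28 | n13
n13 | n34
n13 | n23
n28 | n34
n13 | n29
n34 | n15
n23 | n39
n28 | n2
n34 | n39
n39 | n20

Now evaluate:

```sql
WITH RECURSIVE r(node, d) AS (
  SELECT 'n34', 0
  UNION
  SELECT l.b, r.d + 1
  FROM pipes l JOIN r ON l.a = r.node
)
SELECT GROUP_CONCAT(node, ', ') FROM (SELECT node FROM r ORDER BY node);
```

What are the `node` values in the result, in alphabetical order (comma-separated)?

Base: (n34, d=0).
Iteration 1: edges from {n34} -> (n15, d=1), (n39, d=1).
Iteration 2: edges from {n15,n39} -> (n20, d=2).
Iteration 3: no outgoing edges from {n20}; recursion stops.

n15, n20, n34, n39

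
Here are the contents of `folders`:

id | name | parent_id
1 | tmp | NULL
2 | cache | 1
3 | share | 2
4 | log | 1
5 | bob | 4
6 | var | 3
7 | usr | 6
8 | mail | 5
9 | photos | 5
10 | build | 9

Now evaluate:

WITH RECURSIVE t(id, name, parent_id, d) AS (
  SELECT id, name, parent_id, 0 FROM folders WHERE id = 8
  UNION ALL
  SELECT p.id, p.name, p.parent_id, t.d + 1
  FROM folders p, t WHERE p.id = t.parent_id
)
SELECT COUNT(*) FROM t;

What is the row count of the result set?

4

Base: id=8 (mail), parent_id=5, d 0.
Iteration 1: join on id=5 -> bob (id 5, parent_id=4, d 1).
Iteration 2: join on id=4 -> log (id 4, parent_id=1, d 2).
Iteration 3: join on id=1 -> tmp (id 1, parent_id=NULL, d 3).
Iteration 4: parent_id is NULL; no match; recursion stops.
Total rows emitted: 4.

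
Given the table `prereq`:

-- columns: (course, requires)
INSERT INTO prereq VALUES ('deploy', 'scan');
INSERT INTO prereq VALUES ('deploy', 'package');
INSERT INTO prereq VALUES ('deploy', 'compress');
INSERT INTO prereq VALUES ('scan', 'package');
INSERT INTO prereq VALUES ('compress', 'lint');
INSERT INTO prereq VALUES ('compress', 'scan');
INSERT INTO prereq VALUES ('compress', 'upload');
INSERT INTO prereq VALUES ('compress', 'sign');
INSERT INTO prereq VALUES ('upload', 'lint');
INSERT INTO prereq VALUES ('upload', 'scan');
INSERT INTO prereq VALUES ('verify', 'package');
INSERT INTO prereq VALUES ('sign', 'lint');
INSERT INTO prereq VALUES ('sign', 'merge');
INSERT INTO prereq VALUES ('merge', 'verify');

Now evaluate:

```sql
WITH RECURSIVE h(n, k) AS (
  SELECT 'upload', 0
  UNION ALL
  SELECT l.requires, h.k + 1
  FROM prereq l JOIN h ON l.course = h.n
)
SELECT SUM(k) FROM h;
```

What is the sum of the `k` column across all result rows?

4

Base: (upload, k=0).
Iteration 1: edges from {upload} -> (lint, k=1), (scan, k=1).
Iteration 2: edges from {lint,scan} -> (package, k=2).
Iteration 3: no outgoing edges from {package}; recursion stops.
SUM(k) = 0 + 1 + 1 + 2 = 4.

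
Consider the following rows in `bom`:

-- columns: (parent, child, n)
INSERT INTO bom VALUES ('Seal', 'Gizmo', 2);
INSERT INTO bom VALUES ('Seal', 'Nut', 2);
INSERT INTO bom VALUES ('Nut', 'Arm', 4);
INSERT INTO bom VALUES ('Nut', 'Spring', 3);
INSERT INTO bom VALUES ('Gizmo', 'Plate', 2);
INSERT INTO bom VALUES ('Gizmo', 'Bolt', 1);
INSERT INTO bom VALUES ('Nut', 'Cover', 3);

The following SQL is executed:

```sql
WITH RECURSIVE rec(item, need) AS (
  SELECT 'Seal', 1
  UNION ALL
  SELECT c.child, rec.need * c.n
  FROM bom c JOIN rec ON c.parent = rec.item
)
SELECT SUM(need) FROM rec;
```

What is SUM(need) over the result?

Base: (Seal, need=1).
Iteration 1: components of {Seal} -> Gizmo = 1*2 = 2, Nut = 1*2 = 2.
Iteration 2: components of {Gizmo,Nut} -> Arm = 2*4 = 8, Bolt = 2*1 = 2, Cover = 2*3 = 6, Plate = 2*2 = 4, Spring = 2*3 = 6.
Iteration 3: no further components; recursion stops.
SUM(need) = 1 + 2 + 2 + 4 + 2 + 8 + 6 + 6 = 31.

31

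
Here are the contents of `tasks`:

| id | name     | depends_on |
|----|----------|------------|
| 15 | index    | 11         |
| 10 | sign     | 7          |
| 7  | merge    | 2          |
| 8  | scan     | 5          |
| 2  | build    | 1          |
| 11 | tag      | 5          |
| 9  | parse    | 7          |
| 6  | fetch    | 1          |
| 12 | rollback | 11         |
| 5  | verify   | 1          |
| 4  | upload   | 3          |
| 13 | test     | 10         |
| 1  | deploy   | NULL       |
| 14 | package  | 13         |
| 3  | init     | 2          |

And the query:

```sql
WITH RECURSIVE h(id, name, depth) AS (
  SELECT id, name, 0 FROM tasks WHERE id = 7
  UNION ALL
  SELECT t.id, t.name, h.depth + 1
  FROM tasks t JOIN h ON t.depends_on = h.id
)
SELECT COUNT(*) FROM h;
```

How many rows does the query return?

Base: id=7 (merge) at depth 0.
Iteration 1: rows with depends_on in {7} -> parse (id 9, depth 1), sign (id 10, depth 1).
Iteration 2: rows with depends_on in {9,10} -> test (id 13, depth 2).
Iteration 3: rows with depends_on in {13} -> package (id 14, depth 3).
Iteration 4: no rows with depends_on in {14}; recursion stops.
Total rows emitted: 5.

5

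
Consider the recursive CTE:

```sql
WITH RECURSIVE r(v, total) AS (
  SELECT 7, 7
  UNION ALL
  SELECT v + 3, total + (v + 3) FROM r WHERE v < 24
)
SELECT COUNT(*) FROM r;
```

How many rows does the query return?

7

Base: v=7, total=7.
Iteration 1: 7 < 24 holds -> v = 7 + 3 = 10, total = 7 + 10 = 17.
Iteration 2: 10 < 24 holds -> v = 10 + 3 = 13, total = 17 + 13 = 30.
Iteration 3: 13 < 24 holds -> v = 13 + 3 = 16, total = 30 + 16 = 46.
Iteration 4: 16 < 24 holds -> v = 16 + 3 = 19, total = 46 + 19 = 65.
Iteration 5: 19 < 24 holds -> v = 19 + 3 = 22, total = 65 + 22 = 87.
Iteration 6: 22 < 24 holds -> v = 22 + 3 = 25, total = 87 + 25 = 112.
Iteration 7: 25 < 24 fails; recursion stops.
Total rows emitted: 7.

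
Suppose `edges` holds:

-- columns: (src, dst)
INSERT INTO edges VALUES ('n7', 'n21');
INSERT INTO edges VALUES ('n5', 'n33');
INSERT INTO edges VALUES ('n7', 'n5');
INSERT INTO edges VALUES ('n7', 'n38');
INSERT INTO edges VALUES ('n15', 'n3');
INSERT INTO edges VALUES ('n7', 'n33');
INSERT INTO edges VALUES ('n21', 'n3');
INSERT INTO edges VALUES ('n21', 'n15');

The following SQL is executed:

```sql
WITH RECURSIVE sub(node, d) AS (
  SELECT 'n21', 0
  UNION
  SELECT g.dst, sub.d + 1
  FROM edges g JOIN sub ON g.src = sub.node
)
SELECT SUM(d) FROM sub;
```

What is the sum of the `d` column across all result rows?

4

Base: (n21, d=0).
Iteration 1: edges from {n21} -> (n15, d=1), (n3, d=1).
Iteration 2: edges from {n15,n3} -> (n3, d=2).
Iteration 3: no outgoing edges from {n3}; recursion stops.
SUM(d) = 0 + 1 + 1 + 2 = 4.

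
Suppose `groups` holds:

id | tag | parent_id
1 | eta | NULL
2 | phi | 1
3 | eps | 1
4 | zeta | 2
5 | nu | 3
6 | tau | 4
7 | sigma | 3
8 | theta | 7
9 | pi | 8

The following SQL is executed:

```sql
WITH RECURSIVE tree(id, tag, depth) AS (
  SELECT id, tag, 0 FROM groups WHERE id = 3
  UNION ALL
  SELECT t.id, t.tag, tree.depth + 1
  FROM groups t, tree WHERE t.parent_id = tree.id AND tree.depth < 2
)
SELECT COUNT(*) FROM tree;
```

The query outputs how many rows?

4

Base: id=3 (eps) at depth 0.
Iteration 1: rows with parent_id in {3} -> nu (id 5, depth 1), sigma (id 7, depth 1).
Iteration 2: rows with parent_id in {5,7} -> theta (id 8, depth 2).
Iteration 3: depth < 2 fails for all current rows; recursion stops.
Total rows emitted: 4.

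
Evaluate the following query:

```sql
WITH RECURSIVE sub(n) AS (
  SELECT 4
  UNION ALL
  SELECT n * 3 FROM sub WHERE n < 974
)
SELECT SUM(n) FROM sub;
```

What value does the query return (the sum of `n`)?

4372

Base: n=4.
Iteration 1: 4 < 974 holds -> n = 4 * 3 = 12.
Iteration 2: 12 < 974 holds -> n = 12 * 3 = 36.
Iteration 3: 36 < 974 holds -> n = 36 * 3 = 108.
Iteration 4: 108 < 974 holds -> n = 108 * 3 = 324.
Iteration 5: 324 < 974 holds -> n = 324 * 3 = 972.
Iteration 6: 972 < 974 holds -> n = 972 * 3 = 2916.
Iteration 7: 2916 < 974 fails; recursion stops.
SUM(n) = 4 + 12 + 36 + 108 + 324 + 972 + 2916 = 4372.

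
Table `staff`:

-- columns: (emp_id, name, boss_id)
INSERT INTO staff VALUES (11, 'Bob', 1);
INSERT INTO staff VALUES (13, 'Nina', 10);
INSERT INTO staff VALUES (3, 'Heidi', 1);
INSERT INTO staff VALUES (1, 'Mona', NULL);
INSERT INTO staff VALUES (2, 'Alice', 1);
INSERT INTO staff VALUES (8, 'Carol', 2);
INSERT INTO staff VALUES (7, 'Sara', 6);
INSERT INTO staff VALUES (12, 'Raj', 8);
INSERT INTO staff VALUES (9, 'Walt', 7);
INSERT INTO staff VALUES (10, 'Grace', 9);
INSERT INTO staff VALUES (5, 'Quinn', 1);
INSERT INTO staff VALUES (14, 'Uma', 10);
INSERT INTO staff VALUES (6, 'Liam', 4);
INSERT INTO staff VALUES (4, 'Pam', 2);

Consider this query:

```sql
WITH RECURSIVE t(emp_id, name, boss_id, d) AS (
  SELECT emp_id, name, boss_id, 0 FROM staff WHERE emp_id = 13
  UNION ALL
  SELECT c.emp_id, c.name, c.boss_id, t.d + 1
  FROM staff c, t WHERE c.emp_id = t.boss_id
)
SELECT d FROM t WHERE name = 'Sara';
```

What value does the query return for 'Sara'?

3

Base: emp_id=13 (Nina), boss_id=10, d 0.
Iteration 1: join on emp_id=10 -> Grace (id 10, boss_id=9, d 1).
Iteration 2: join on emp_id=9 -> Walt (id 9, boss_id=7, d 2).
Iteration 3: join on emp_id=7 -> Sara (id 7, boss_id=6, d 3).
Iteration 4: join on emp_id=6 -> Liam (id 6, boss_id=4, d 4).
Iteration 5: join on emp_id=4 -> Pam (id 4, boss_id=2, d 5).
Iteration 6: join on emp_id=2 -> Alice (id 2, boss_id=1, d 6).
Iteration 7: join on emp_id=1 -> Mona (id 1, boss_id=NULL, d 7).
Iteration 8: boss_id is NULL; no match; recursion stops.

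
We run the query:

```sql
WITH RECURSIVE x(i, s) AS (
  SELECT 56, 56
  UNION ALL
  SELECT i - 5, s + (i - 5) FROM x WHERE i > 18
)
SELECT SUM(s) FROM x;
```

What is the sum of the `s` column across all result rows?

1920

Base: i=56, s=56.
Iteration 1: 56 > 18 holds -> i = 56 - 5 = 51, s = 56 + 51 = 107.
Iteration 2: 51 > 18 holds -> i = 51 - 5 = 46, s = 107 + 46 = 153.
Iteration 3: 46 > 18 holds -> i = 46 - 5 = 41, s = 153 + 41 = 194.
Iteration 4: 41 > 18 holds -> i = 41 - 5 = 36, s = 194 + 36 = 230.
Iteration 5: 36 > 18 holds -> i = 36 - 5 = 31, s = 230 + 31 = 261.
Iteration 6: 31 > 18 holds -> i = 31 - 5 = 26, s = 261 + 26 = 287.
Iteration 7: 26 > 18 holds -> i = 26 - 5 = 21, s = 287 + 21 = 308.
Iteration 8: 21 > 18 holds -> i = 21 - 5 = 16, s = 308 + 16 = 324.
Iteration 9: 16 > 18 fails; recursion stops.
SUM(s) = 56 + 107 + 153 + 194 + 230 + 261 + 287 + 308 + 324 = 1920.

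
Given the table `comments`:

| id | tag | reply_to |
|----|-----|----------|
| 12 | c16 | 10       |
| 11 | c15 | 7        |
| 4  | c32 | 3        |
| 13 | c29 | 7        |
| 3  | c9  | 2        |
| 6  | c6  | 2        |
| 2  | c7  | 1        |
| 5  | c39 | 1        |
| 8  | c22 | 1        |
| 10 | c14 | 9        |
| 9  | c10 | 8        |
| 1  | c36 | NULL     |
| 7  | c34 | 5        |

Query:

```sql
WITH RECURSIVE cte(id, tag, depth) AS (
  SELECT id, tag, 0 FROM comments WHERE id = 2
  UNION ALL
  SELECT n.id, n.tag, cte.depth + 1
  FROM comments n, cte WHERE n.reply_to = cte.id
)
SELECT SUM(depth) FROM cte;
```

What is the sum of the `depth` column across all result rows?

4

Base: id=2 (c7) at depth 0.
Iteration 1: rows with reply_to in {2} -> c9 (id 3, depth 1), c6 (id 6, depth 1).
Iteration 2: rows with reply_to in {3,6} -> c32 (id 4, depth 2).
Iteration 3: no rows with reply_to in {4}; recursion stops.
SUM(depth) = 0 + 1 + 1 + 2 = 4.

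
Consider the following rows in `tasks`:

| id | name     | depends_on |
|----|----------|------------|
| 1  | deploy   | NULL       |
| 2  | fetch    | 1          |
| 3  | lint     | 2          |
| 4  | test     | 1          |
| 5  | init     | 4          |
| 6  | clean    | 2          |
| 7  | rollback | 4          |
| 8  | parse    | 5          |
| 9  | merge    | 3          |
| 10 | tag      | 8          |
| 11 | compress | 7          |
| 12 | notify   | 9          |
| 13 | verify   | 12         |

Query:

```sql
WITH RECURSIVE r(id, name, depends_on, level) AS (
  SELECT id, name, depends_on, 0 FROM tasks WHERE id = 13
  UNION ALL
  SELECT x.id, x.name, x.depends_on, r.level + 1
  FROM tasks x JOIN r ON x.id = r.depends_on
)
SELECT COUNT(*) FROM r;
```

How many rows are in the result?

6

Base: id=13 (verify), depends_on=12, level 0.
Iteration 1: join on id=12 -> notify (id 12, depends_on=9, level 1).
Iteration 2: join on id=9 -> merge (id 9, depends_on=3, level 2).
Iteration 3: join on id=3 -> lint (id 3, depends_on=2, level 3).
Iteration 4: join on id=2 -> fetch (id 2, depends_on=1, level 4).
Iteration 5: join on id=1 -> deploy (id 1, depends_on=NULL, level 5).
Iteration 6: depends_on is NULL; no match; recursion stops.
Total rows emitted: 6.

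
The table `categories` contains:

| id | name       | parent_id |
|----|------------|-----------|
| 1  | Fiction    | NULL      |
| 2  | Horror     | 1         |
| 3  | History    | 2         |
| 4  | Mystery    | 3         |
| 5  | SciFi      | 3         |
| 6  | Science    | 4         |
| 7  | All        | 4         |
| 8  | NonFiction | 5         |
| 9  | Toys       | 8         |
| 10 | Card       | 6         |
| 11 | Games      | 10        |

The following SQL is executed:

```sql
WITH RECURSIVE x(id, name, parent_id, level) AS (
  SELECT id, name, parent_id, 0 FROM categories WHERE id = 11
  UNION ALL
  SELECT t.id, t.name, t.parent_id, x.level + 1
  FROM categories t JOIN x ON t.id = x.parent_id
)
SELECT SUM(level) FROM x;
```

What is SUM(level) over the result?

21

Base: id=11 (Games), parent_id=10, level 0.
Iteration 1: join on id=10 -> Card (id 10, parent_id=6, level 1).
Iteration 2: join on id=6 -> Science (id 6, parent_id=4, level 2).
Iteration 3: join on id=4 -> Mystery (id 4, parent_id=3, level 3).
Iteration 4: join on id=3 -> History (id 3, parent_id=2, level 4).
Iteration 5: join on id=2 -> Horror (id 2, parent_id=1, level 5).
Iteration 6: join on id=1 -> Fiction (id 1, parent_id=NULL, level 6).
Iteration 7: parent_id is NULL; no match; recursion stops.
SUM(level) = 0 + 1 + 2 + 3 + 4 + 5 + 6 = 21.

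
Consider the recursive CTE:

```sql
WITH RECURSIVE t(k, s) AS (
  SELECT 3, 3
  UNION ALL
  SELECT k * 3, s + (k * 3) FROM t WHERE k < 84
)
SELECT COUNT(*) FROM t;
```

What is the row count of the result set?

Base: k=3, s=3.
Iteration 1: 3 < 84 holds -> k = 3 * 3 = 9, s = 3 + 9 = 12.
Iteration 2: 9 < 84 holds -> k = 9 * 3 = 27, s = 12 + 27 = 39.
Iteration 3: 27 < 84 holds -> k = 27 * 3 = 81, s = 39 + 81 = 120.
Iteration 4: 81 < 84 holds -> k = 81 * 3 = 243, s = 120 + 243 = 363.
Iteration 5: 243 < 84 fails; recursion stops.
Total rows emitted: 5.

5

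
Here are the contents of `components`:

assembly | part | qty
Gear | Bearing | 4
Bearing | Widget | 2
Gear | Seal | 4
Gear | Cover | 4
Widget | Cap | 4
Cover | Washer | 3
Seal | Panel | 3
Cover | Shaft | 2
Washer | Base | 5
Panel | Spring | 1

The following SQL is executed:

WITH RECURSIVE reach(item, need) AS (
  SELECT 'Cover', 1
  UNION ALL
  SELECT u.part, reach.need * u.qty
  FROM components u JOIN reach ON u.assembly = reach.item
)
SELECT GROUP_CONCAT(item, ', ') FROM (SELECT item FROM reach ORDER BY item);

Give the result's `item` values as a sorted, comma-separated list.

Base: (Cover, need=1).
Iteration 1: components of {Cover} -> Shaft = 1*2 = 2, Washer = 1*3 = 3.
Iteration 2: components of {Shaft,Washer} -> Base = 3*5 = 15.
Iteration 3: no further components; recursion stops.

Base, Cover, Shaft, Washer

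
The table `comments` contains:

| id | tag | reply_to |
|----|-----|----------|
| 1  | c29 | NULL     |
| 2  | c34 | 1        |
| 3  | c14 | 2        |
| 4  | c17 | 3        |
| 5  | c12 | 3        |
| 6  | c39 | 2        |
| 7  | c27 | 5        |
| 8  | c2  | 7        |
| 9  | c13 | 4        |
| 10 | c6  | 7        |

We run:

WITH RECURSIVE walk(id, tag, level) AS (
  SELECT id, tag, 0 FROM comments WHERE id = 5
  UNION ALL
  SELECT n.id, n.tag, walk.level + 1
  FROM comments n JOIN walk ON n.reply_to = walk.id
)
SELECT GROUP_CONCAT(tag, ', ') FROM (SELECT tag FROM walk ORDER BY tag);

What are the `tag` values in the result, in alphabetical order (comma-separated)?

c12, c2, c27, c6

Base: id=5 (c12) at level 0.
Iteration 1: rows with reply_to in {5} -> c27 (id 7, level 1).
Iteration 2: rows with reply_to in {7} -> c2 (id 8, level 2), c6 (id 10, level 2).
Iteration 3: no rows with reply_to in {8,10}; recursion stops.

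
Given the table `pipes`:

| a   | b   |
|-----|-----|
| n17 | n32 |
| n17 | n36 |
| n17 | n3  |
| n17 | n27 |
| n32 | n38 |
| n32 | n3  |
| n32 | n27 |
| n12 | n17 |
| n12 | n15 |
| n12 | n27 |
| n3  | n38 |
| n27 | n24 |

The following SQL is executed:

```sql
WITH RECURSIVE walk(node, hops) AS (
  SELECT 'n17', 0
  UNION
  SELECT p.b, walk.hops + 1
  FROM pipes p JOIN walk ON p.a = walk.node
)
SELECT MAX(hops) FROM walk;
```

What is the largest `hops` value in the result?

Base: (n17, hops=0).
Iteration 1: edges from {n17} -> (n27, hops=1), (n3, hops=1), (n32, hops=1), (n36, hops=1).
Iteration 2: edges from {n27,n3,n32,n36} -> (n24, hops=2), (n27, hops=2), (n3, hops=2), (n38, hops=2). [UNION drops 1 duplicate row(s)]
Iteration 3: edges from {n24,n27,n3,n38} -> (n24, hops=3), (n38, hops=3).
Iteration 4: no outgoing edges from {n24,n38}; recursion stops.
hops values: 0, 1, 1, 1, 1, 2, 2, 2, 2, 3, 3; the maximum is 3.

3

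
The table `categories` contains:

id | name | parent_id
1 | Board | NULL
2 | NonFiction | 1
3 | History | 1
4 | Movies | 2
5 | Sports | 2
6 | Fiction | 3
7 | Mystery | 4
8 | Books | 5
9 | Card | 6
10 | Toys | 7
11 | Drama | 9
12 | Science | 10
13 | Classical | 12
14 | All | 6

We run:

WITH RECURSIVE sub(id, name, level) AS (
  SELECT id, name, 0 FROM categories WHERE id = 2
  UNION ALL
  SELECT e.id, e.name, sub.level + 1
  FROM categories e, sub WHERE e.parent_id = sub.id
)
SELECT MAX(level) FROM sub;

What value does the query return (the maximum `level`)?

Base: id=2 (NonFiction) at level 0.
Iteration 1: rows with parent_id in {2} -> Movies (id 4, level 1), Sports (id 5, level 1).
Iteration 2: rows with parent_id in {4,5} -> Mystery (id 7, level 2), Books (id 8, level 2).
Iteration 3: rows with parent_id in {7,8} -> Toys (id 10, level 3).
Iteration 4: rows with parent_id in {10} -> Science (id 12, level 4).
Iteration 5: rows with parent_id in {12} -> Classical (id 13, level 5).
Iteration 6: no rows with parent_id in {13}; recursion stops.
level values: 0, 1, 1, 2, 2, 3, 4, 5; the maximum is 5.

5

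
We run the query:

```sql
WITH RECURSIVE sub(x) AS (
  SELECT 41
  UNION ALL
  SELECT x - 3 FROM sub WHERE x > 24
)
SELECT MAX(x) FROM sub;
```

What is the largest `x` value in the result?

41

Base: x=41.
Iteration 1: 41 > 24 holds -> x = 41 - 3 = 38.
Iteration 2: 38 > 24 holds -> x = 38 - 3 = 35.
Iteration 3: 35 > 24 holds -> x = 35 - 3 = 32.
Iteration 4: 32 > 24 holds -> x = 32 - 3 = 29.
Iteration 5: 29 > 24 holds -> x = 29 - 3 = 26.
Iteration 6: 26 > 24 holds -> x = 26 - 3 = 23.
Iteration 7: 23 > 24 fails; recursion stops.
x values: 41, 38, 35, 32, 29, 26, 23; the maximum is 41.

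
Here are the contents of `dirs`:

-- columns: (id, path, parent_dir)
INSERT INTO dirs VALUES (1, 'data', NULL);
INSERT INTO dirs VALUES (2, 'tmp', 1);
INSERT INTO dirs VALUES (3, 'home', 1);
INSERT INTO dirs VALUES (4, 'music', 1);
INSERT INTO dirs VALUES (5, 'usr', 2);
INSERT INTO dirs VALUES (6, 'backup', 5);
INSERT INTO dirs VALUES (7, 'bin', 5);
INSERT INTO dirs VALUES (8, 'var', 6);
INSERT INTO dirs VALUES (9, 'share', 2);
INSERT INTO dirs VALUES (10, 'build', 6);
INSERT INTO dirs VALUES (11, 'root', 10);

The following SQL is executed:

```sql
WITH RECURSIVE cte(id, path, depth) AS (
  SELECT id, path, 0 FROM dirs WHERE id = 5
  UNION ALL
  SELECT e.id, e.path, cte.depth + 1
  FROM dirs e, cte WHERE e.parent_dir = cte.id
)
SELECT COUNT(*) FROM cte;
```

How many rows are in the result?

Base: id=5 (usr) at depth 0.
Iteration 1: rows with parent_dir in {5} -> backup (id 6, depth 1), bin (id 7, depth 1).
Iteration 2: rows with parent_dir in {6,7} -> var (id 8, depth 2), build (id 10, depth 2).
Iteration 3: rows with parent_dir in {8,10} -> root (id 11, depth 3).
Iteration 4: no rows with parent_dir in {11}; recursion stops.
Total rows emitted: 6.

6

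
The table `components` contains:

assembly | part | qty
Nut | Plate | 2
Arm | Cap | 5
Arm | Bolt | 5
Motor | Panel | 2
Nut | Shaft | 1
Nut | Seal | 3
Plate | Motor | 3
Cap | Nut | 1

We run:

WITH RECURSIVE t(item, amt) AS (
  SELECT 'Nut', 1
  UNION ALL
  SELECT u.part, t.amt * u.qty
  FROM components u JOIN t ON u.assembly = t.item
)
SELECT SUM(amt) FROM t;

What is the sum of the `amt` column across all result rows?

25

Base: (Nut, amt=1).
Iteration 1: components of {Nut} -> Plate = 1*2 = 2, Seal = 1*3 = 3, Shaft = 1*1 = 1.
Iteration 2: components of {Plate,Seal,Shaft} -> Motor = 2*3 = 6.
Iteration 3: components of {Motor} -> Panel = 6*2 = 12.
Iteration 4: no further components; recursion stops.
SUM(amt) = 1 + 2 + 1 + 3 + 6 + 12 = 25.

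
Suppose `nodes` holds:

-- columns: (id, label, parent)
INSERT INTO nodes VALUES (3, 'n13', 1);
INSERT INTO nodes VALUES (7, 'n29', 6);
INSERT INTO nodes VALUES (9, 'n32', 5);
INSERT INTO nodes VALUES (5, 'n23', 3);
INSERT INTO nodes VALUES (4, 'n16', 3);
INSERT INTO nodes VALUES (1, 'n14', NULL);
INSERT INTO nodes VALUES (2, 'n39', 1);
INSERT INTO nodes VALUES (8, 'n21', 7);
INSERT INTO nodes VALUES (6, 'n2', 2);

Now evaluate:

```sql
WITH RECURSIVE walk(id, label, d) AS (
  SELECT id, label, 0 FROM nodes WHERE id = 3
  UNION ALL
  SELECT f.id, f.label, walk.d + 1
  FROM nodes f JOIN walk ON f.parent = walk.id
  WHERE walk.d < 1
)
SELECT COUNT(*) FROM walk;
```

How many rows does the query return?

Base: id=3 (n13) at d 0.
Iteration 1: rows with parent in {3} -> n16 (id 4, d 1), n23 (id 5, d 1).
Iteration 2: d < 1 fails for all current rows; recursion stops.
Total rows emitted: 3.

3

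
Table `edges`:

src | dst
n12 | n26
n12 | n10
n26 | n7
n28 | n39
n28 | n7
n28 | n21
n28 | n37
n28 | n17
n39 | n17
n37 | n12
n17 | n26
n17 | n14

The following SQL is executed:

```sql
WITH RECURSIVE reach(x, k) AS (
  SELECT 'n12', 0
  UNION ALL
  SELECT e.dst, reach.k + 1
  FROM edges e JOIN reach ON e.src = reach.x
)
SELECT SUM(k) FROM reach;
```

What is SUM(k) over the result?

4

Base: (n12, k=0).
Iteration 1: edges from {n12} -> (n10, k=1), (n26, k=1).
Iteration 2: edges from {n10,n26} -> (n7, k=2).
Iteration 3: no outgoing edges from {n7}; recursion stops.
SUM(k) = 0 + 1 + 1 + 2 = 4.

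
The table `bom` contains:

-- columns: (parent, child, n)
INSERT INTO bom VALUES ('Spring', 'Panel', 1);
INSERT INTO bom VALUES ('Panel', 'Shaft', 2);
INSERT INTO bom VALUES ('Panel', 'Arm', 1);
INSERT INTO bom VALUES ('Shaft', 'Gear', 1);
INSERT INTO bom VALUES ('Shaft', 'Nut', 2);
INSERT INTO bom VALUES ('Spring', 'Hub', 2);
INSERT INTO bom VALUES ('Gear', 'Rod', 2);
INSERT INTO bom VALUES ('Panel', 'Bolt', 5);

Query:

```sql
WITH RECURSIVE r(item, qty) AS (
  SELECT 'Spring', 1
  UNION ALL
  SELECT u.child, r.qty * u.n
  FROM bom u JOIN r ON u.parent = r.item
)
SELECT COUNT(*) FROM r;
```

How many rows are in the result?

9

Base: (Spring, qty=1).
Iteration 1: components of {Spring} -> Hub = 1*2 = 2, Panel = 1*1 = 1.
Iteration 2: components of {Hub,Panel} -> Arm = 1*1 = 1, Bolt = 1*5 = 5, Shaft = 1*2 = 2.
Iteration 3: components of {Arm,Bolt,Shaft} -> Gear = 2*1 = 2, Nut = 2*2 = 4.
Iteration 4: components of {Gear,Nut} -> Rod = 2*2 = 4.
Iteration 5: no further components; recursion stops.
Total rows emitted: 9.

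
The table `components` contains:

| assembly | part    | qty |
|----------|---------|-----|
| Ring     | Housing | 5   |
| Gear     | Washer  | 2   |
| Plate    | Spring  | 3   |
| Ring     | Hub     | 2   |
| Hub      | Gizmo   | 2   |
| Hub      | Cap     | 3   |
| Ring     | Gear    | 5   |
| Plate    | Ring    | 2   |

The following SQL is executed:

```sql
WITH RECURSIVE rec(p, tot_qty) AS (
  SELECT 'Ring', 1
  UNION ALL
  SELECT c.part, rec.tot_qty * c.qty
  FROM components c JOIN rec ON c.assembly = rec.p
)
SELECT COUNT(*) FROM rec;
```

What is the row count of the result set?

Base: (Ring, tot_qty=1).
Iteration 1: components of {Ring} -> Gear = 1*5 = 5, Housing = 1*5 = 5, Hub = 1*2 = 2.
Iteration 2: components of {Gear,Housing,Hub} -> Cap = 2*3 = 6, Gizmo = 2*2 = 4, Washer = 5*2 = 10.
Iteration 3: no further components; recursion stops.
Total rows emitted: 7.

7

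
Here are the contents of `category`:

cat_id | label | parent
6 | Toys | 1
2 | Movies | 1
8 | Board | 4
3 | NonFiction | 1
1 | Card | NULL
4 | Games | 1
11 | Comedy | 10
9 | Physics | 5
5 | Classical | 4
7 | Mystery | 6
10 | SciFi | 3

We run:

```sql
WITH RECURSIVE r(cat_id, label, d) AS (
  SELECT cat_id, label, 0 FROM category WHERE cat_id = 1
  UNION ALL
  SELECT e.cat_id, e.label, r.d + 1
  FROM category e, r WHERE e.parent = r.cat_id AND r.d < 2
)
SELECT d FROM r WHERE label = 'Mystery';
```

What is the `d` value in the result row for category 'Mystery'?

Base: cat_id=1 (Card) at d 0.
Iteration 1: rows with parent in {1} -> Movies (id 2, d 1), NonFiction (id 3, d 1), Games (id 4, d 1), Toys (id 6, d 1).
Iteration 2: rows with parent in {2,3,4,6} -> Classical (id 5, d 2), Mystery (id 7, d 2), Board (id 8, d 2), SciFi (id 10, d 2).
Iteration 3: d < 2 fails for all current rows; recursion stops.

2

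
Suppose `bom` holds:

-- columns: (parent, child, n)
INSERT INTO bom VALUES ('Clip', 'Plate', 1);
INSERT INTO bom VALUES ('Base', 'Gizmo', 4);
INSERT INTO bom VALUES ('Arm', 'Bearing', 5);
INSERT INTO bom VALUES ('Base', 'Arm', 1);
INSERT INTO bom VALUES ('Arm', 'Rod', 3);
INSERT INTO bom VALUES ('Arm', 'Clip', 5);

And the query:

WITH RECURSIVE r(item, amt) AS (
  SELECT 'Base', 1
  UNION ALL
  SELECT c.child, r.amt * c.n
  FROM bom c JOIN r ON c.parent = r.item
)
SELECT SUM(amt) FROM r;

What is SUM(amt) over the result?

24

Base: (Base, amt=1).
Iteration 1: components of {Base} -> Arm = 1*1 = 1, Gizmo = 1*4 = 4.
Iteration 2: components of {Arm,Gizmo} -> Bearing = 1*5 = 5, Clip = 1*5 = 5, Rod = 1*3 = 3.
Iteration 3: components of {Bearing,Clip,Rod} -> Plate = 5*1 = 5.
Iteration 4: no further components; recursion stops.
SUM(amt) = 1 + 4 + 1 + 5 + 3 + 5 + 5 = 24.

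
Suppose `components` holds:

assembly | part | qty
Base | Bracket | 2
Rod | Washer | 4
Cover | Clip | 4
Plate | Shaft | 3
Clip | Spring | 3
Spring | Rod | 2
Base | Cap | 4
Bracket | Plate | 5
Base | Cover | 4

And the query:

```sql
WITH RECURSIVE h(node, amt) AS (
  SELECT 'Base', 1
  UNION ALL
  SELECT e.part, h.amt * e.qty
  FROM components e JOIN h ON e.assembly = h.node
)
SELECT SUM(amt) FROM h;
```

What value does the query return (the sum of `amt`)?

Base: (Base, amt=1).
Iteration 1: components of {Base} -> Bracket = 1*2 = 2, Cap = 1*4 = 4, Cover = 1*4 = 4.
Iteration 2: components of {Bracket,Cap,Cover} -> Clip = 4*4 = 16, Plate = 2*5 = 10.
Iteration 3: components of {Clip,Plate} -> Shaft = 10*3 = 30, Spring = 16*3 = 48.
Iteration 4: components of {Shaft,Spring} -> Rod = 48*2 = 96.
Iteration 5: components of {Rod} -> Washer = 96*4 = 384.
Iteration 6: no further components; recursion stops.
SUM(amt) = 1 + 2 + 4 + 4 + 10 + 16 + 30 + 48 + 96 + 384 = 595.

595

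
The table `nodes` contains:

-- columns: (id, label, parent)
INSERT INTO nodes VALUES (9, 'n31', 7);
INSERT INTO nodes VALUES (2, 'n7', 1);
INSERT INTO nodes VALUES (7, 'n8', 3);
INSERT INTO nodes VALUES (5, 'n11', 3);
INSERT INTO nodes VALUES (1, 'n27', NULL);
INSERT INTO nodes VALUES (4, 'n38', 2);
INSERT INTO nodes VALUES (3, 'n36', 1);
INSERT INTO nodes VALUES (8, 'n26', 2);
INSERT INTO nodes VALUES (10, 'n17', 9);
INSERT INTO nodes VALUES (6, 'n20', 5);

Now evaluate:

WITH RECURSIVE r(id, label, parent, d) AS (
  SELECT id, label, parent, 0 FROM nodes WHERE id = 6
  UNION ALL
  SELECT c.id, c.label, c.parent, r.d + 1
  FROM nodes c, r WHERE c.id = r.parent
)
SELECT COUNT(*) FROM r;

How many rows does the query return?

4

Base: id=6 (n20), parent=5, d 0.
Iteration 1: join on id=5 -> n11 (id 5, parent=3, d 1).
Iteration 2: join on id=3 -> n36 (id 3, parent=1, d 2).
Iteration 3: join on id=1 -> n27 (id 1, parent=NULL, d 3).
Iteration 4: parent is NULL; no match; recursion stops.
Total rows emitted: 4.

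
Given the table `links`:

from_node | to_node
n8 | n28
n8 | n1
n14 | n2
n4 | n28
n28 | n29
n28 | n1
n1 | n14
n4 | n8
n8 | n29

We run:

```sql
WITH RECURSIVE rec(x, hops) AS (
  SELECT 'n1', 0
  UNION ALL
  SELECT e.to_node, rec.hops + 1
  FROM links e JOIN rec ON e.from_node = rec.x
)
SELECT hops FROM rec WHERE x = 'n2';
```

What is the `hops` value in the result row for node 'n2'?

2

Base: (n1, hops=0).
Iteration 1: edges from {n1} -> (n14, hops=1).
Iteration 2: edges from {n14} -> (n2, hops=2).
Iteration 3: no outgoing edges from {n2}; recursion stops.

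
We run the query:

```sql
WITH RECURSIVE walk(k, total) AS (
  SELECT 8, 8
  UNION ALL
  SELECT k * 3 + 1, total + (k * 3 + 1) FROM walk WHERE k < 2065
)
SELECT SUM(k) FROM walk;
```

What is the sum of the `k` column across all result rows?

Base: k=8, total=8.
Iteration 1: 8 < 2065 holds -> k = 8 * 3 + 1 = 25, total = 8 + 25 = 33.
Iteration 2: 25 < 2065 holds -> k = 25 * 3 + 1 = 76, total = 33 + 76 = 109.
Iteration 3: 76 < 2065 holds -> k = 76 * 3 + 1 = 229, total = 109 + 229 = 338.
Iteration 4: 229 < 2065 holds -> k = 229 * 3 + 1 = 688, total = 338 + 688 = 1026.
Iteration 5: 688 < 2065 holds -> k = 688 * 3 + 1 = 2065, total = 1026 + 2065 = 3091.
Iteration 6: 2065 < 2065 fails; recursion stops.
SUM(k) = 8 + 25 + 76 + 229 + 688 + 2065 = 3091.

3091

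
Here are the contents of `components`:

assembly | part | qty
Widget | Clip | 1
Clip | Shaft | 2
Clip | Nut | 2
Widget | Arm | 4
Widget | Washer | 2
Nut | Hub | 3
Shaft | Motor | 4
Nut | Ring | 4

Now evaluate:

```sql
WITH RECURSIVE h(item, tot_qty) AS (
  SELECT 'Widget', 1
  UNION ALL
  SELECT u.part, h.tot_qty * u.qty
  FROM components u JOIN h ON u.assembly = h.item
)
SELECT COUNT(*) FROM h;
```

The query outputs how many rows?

9

Base: (Widget, tot_qty=1).
Iteration 1: components of {Widget} -> Arm = 1*4 = 4, Clip = 1*1 = 1, Washer = 1*2 = 2.
Iteration 2: components of {Arm,Clip,Washer} -> Nut = 1*2 = 2, Shaft = 1*2 = 2.
Iteration 3: components of {Nut,Shaft} -> Hub = 2*3 = 6, Motor = 2*4 = 8, Ring = 2*4 = 8.
Iteration 4: no further components; recursion stops.
Total rows emitted: 9.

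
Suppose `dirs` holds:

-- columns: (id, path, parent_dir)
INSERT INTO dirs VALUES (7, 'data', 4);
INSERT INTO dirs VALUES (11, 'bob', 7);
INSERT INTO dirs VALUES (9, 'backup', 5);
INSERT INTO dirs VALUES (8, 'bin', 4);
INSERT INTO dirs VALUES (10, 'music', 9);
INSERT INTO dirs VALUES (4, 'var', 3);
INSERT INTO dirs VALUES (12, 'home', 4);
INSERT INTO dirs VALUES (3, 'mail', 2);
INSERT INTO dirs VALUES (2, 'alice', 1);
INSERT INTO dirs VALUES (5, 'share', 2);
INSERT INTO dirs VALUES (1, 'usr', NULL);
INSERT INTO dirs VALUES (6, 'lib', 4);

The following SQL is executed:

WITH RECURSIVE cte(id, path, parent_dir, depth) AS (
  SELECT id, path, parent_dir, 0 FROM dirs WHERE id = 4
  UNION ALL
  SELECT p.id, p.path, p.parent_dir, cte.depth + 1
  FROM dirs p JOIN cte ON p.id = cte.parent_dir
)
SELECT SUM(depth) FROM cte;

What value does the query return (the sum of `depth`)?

Base: id=4 (var), parent_dir=3, depth 0.
Iteration 1: join on id=3 -> mail (id 3, parent_dir=2, depth 1).
Iteration 2: join on id=2 -> alice (id 2, parent_dir=1, depth 2).
Iteration 3: join on id=1 -> usr (id 1, parent_dir=NULL, depth 3).
Iteration 4: parent_dir is NULL; no match; recursion stops.
SUM(depth) = 0 + 1 + 2 + 3 = 6.

6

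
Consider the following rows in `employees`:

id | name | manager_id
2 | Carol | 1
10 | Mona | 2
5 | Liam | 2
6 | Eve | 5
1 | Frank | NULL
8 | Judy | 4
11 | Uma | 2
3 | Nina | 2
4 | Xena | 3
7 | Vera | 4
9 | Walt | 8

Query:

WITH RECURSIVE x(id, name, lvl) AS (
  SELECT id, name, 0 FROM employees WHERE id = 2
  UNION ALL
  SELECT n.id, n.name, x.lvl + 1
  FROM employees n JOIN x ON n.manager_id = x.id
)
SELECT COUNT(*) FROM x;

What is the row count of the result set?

Base: id=2 (Carol) at lvl 0.
Iteration 1: rows with manager_id in {2} -> Nina (id 3, lvl 1), Liam (id 5, lvl 1), Mona (id 10, lvl 1), Uma (id 11, lvl 1).
Iteration 2: rows with manager_id in {3,5,10,11} -> Xena (id 4, lvl 2), Eve (id 6, lvl 2).
Iteration 3: rows with manager_id in {4,6} -> Vera (id 7, lvl 3), Judy (id 8, lvl 3).
Iteration 4: rows with manager_id in {7,8} -> Walt (id 9, lvl 4).
Iteration 5: no rows with manager_id in {9}; recursion stops.
Total rows emitted: 10.

10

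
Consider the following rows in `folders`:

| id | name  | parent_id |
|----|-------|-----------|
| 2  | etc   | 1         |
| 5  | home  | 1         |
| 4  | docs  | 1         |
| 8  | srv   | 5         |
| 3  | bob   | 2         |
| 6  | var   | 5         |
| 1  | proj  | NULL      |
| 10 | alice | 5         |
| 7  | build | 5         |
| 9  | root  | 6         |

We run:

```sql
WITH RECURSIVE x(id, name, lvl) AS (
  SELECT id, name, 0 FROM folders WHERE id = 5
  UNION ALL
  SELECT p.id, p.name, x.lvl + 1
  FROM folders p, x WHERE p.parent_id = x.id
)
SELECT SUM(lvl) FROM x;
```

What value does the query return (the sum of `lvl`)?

Base: id=5 (home) at lvl 0.
Iteration 1: rows with parent_id in {5} -> var (id 6, lvl 1), build (id 7, lvl 1), srv (id 8, lvl 1), alice (id 10, lvl 1).
Iteration 2: rows with parent_id in {6,7,8,10} -> root (id 9, lvl 2).
Iteration 3: no rows with parent_id in {9}; recursion stops.
SUM(lvl) = 0 + 1 + 1 + 1 + 1 + 2 = 6.

6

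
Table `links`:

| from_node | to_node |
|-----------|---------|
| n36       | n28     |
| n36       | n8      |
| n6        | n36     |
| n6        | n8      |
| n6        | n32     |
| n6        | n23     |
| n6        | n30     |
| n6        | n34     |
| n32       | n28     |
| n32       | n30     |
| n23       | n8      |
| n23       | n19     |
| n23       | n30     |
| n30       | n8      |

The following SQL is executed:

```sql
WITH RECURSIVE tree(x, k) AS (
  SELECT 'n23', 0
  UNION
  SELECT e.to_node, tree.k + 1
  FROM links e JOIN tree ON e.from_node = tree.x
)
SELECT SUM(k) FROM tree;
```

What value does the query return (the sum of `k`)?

Base: (n23, k=0).
Iteration 1: edges from {n23} -> (n19, k=1), (n30, k=1), (n8, k=1).
Iteration 2: edges from {n19,n30,n8} -> (n8, k=2).
Iteration 3: no outgoing edges from {n8}; recursion stops.
SUM(k) = 0 + 1 + 1 + 1 + 2 = 5.

5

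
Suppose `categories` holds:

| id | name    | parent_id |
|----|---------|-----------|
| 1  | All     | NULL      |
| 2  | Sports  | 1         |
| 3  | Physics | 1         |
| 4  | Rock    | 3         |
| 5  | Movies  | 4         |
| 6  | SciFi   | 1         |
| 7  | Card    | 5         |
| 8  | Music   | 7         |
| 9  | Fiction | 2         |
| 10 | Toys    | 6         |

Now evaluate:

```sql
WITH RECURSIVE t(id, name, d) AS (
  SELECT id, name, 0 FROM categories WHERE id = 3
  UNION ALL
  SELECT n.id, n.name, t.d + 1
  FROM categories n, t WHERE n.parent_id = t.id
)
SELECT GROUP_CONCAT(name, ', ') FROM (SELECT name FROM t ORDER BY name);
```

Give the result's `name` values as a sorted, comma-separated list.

Card, Movies, Music, Physics, Rock

Base: id=3 (Physics) at d 0.
Iteration 1: rows with parent_id in {3} -> Rock (id 4, d 1).
Iteration 2: rows with parent_id in {4} -> Movies (id 5, d 2).
Iteration 3: rows with parent_id in {5} -> Card (id 7, d 3).
Iteration 4: rows with parent_id in {7} -> Music (id 8, d 4).
Iteration 5: no rows with parent_id in {8}; recursion stops.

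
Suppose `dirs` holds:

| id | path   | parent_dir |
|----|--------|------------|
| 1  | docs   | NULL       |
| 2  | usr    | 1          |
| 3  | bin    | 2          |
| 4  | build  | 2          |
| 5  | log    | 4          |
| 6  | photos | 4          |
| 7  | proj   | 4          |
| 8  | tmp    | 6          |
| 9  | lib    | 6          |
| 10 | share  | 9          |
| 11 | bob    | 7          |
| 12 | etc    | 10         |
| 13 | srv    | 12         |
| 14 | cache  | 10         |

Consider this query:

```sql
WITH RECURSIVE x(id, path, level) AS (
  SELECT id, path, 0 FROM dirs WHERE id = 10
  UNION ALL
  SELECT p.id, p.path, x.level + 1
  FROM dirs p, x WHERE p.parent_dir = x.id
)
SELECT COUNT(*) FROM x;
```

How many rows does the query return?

4

Base: id=10 (share) at level 0.
Iteration 1: rows with parent_dir in {10} -> etc (id 12, level 1), cache (id 14, level 1).
Iteration 2: rows with parent_dir in {12,14} -> srv (id 13, level 2).
Iteration 3: no rows with parent_dir in {13}; recursion stops.
Total rows emitted: 4.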